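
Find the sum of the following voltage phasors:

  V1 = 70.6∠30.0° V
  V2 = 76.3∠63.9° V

Step 1 — Convert each phasor to rectangular form:
  V1 = 70.6·(cos(30.0°) + j·sin(30.0°)) = 61.14 + j35.3 V
  V2 = 76.3·(cos(63.9°) + j·sin(63.9°)) = 33.57 + j68.52 V
Step 2 — Sum components: V_total = 94.71 + j103.8 V.
Step 3 — Convert to polar: |V_total| = 140.5 V, ∠V_total = 47.6°.

V_total = 140.5∠47.6° V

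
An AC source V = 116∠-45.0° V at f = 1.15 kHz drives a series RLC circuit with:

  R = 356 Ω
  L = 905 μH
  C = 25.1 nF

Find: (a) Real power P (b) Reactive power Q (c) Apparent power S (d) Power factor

Step 1 — Angular frequency: ω = 2π·f = 2π·1150 = 7226 rad/s.
Step 2 — Component impedances:
  R: Z = R = 356 Ω
  L: Z = jωL = j·7226·0.000905 = 0 + j6.539 Ω
  C: Z = 1/(jωC) = -j/(ω·C) = 0 - j5514 Ω
Step 3 — Series combination: Z_total = R + L + C = 356 - j5507 Ω = 5519∠-86.3° Ω.
Step 4 — Source phasor: V = 116∠-45.0° V = 82.02 - j82.02 V.
Step 5 — Current: I = V / Z = 0.01579 + j0.01387 A = 0.02102∠41.3° A.
Step 6 — Complex power: S = V·I* = 0.1573 - j2.433 VA.
Step 7 — Real power: P = Re(S) = 0.1573 W.
Step 8 — Reactive power: Q = Im(S) = -2.433 VAR.
Step 9 — Apparent power: |S| = 2.438 VA.
Step 10 — Power factor: PF = P/|S| = 0.06451 (leading).

(a) P = 0.1573 W  (b) Q = -2.433 VAR  (c) S = 2.438 VA  (d) PF = 0.06451 (leading)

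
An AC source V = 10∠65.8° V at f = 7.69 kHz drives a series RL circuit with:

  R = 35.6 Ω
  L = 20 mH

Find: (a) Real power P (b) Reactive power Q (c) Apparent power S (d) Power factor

Step 1 — Angular frequency: ω = 2π·f = 2π·7690 = 4.832e+04 rad/s.
Step 2 — Component impedances:
  R: Z = R = 35.6 Ω
  L: Z = jωL = j·4.832e+04·0.02 = 0 + j966.4 Ω
Step 3 — Series combination: Z_total = R + L = 35.6 + j966.4 Ω = 967∠87.9° Ω.
Step 4 — Source phasor: V = 10∠65.8° V = 4.099 + j9.121 V.
Step 5 — Current: I = V / Z = 0.009582 - j0.003889 A = 0.01034∠-22.1° A.
Step 6 — Complex power: S = V·I* = 0.003807 + j0.1033 VA.
Step 7 — Real power: P = Re(S) = 0.003807 W.
Step 8 — Reactive power: Q = Im(S) = 0.1033 VAR.
Step 9 — Apparent power: |S| = 0.1034 VA.
Step 10 — Power factor: PF = P/|S| = 0.03681 (lagging).

(a) P = 0.003807 W  (b) Q = 0.1033 VAR  (c) S = 0.1034 VA  (d) PF = 0.03681 (lagging)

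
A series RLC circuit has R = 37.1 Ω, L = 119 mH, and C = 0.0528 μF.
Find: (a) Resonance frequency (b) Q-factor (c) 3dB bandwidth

Step 1 — Resonance condition Im(Z)=0 gives ω₀ = 1/√(LC).
Step 2 — ω₀ = 1/√(0.119·5.28e-08) = 1.262e+04 rad/s.
Step 3 — f₀ = ω₀/(2π) = 2008 Hz.
Step 4 — Series Q: Q = ω₀L/R = 1.262e+04·0.119/37.1 = 40.47.
Step 5 — 3dB bandwidth: Δω = ω₀/Q = 311.8 rad/s; BW = Δω/(2π) = 49.62 Hz.

(a) f₀ = 2008 Hz  (b) Q = 40.47  (c) BW = 49.62 Hz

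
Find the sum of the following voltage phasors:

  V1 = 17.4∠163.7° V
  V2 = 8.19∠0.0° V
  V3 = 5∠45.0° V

Step 1 — Convert each phasor to rectangular form:
  V1 = 17.4·(cos(163.7°) + j·sin(163.7°)) = -16.7 + j4.884 V
  V2 = 8.19·(cos(0.0°) + j·sin(0.0°)) = 8.19 V
  V3 = 5·(cos(45.0°) + j·sin(45.0°)) = 3.536 + j3.536 V
Step 2 — Sum components: V_total = -4.975 + j8.419 V.
Step 3 — Convert to polar: |V_total| = 9.779 V, ∠V_total = 120.6°.

V_total = 9.779∠120.6° V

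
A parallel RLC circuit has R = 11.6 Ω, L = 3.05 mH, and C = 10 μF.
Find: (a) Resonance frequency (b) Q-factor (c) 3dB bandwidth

Step 1 — Resonance: ω₀ = 1/√(LC) = 1/√(0.00305·1e-05) = 5726 rad/s.
Step 2 — f₀ = ω₀/(2π) = 911.3 Hz.
Step 3 — Parallel Q: Q = R/(ω₀L) = 11.6/(5726·0.00305) = 0.6642.
Step 4 — Bandwidth: Δω = ω₀/Q = 8621 rad/s; BW = Δω/(2π) = 1372 Hz.

(a) f₀ = 911.3 Hz  (b) Q = 0.6642  (c) BW = 1372 Hz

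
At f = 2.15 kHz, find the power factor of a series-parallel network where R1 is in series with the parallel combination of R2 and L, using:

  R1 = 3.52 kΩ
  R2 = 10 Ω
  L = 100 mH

Step 1 — Angular frequency: ω = 2π·f = 2π·2150 = 1.351e+04 rad/s.
Step 2 — Component impedances:
  R1: Z = R = 3520 Ω
  R2: Z = R = 10 Ω
  L: Z = jωL = j·1.351e+04·0.1 = 0 + j1351 Ω
Step 3 — Parallel branch: R2 || L = 1/(1/R2 + 1/L) = 9.999 + j0.07402 Ω.
Step 4 — Series with R1: Z_total = R1 + (R2 || L) = 3530 + j0.07402 Ω = 3530∠0.0° Ω.
Step 5 — Power factor: PF = cos(φ) = Re(Z)/|Z| = 3530/3530 = 1.
Step 6 — Type: Im(Z) = 0.07402 ⇒ lagging (phase φ = 0.0°).

PF = 1 (lagging, φ = 0.0°)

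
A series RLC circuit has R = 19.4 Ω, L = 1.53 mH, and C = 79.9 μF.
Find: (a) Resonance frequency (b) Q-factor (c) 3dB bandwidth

Step 1 — Resonance: ω₀ = 1/√(LC) = 1/√(0.00153·7.99e-05) = 2860 rad/s.
Step 2 — f₀ = ω₀/(2π) = 455.2 Hz.
Step 3 — Series Q: Q = ω₀L/R = 2860·0.00153/19.4 = 0.2256.
Step 4 — Bandwidth: Δω = ω₀/Q = 1.268e+04 rad/s; BW = Δω/(2π) = 2018 Hz.

(a) f₀ = 455.2 Hz  (b) Q = 0.2256  (c) BW = 2018 Hz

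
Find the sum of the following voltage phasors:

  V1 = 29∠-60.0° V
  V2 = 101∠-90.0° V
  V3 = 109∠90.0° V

Step 1 — Convert each phasor to rectangular form:
  V1 = 29·(cos(-60.0°) + j·sin(-60.0°)) = 14.5 - j25.11 V
  V2 = 101·(cos(-90.0°) + j·sin(-90.0°)) = 0 - j101 V
  V3 = 109·(cos(90.0°) + j·sin(90.0°)) = 0 + j109 V
Step 2 — Sum components: V_total = 14.5 - j17.11 V.
Step 3 — Convert to polar: |V_total| = 22.43 V, ∠V_total = -49.7°.

V_total = 22.43∠-49.7° V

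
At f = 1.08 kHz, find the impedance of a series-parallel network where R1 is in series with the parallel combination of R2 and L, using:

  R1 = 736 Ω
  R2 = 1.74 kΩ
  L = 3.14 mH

Step 1 — Angular frequency: ω = 2π·f = 2π·1080 = 6786 rad/s.
Step 2 — Component impedances:
  R1: Z = R = 736 Ω
  R2: Z = R = 1740 Ω
  L: Z = jωL = j·6786·0.00314 = 0 + j21.31 Ω
Step 3 — Parallel branch: R2 || L = 1/(1/R2 + 1/L) = 0.2609 + j21.3 Ω.
Step 4 — Series with R1: Z_total = R1 + (R2 || L) = 736.3 + j21.3 Ω = 736.6∠1.7° Ω.

Z = 736.3 + j21.3 Ω = 736.6∠1.7° Ω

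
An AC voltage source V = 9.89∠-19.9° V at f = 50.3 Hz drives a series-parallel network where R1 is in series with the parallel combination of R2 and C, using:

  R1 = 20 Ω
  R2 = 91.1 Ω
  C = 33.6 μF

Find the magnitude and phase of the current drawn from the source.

Step 1 — Angular frequency: ω = 2π·f = 2π·50.3 = 316 rad/s.
Step 2 — Component impedances:
  R1: Z = R = 20 Ω
  R2: Z = R = 91.1 Ω
  C: Z = 1/(jωC) = -j/(ω·C) = 0 - j94.17 Ω
Step 3 — Parallel branch: R2 || C = 1/(1/R2 + 1/C) = 47.06 - j45.52 Ω.
Step 4 — Series with R1: Z_total = R1 + (R2 || C) = 67.06 - j45.52 Ω = 81.05∠-34.2° Ω.
Step 5 — Source phasor: V = 9.89∠-19.9° V = 9.299 - j3.366 V.
Step 6 — Ohm's law: I = V / Z_total = (9.299 - j3.366) / (67.06 - j45.52) = 0.1183 + j0.03008 A.
Step 7 — Convert to polar: |I| = 0.122 A, ∠I = 14.3°.

I = 0.122∠14.3° A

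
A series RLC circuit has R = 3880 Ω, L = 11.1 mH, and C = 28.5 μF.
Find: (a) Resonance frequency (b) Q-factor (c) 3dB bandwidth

Step 1 — Resonance: ω₀ = 1/√(LC) = 1/√(0.0111·2.85e-05) = 1778 rad/s.
Step 2 — f₀ = ω₀/(2π) = 283 Hz.
Step 3 — Series Q: Q = ω₀L/R = 1778·0.0111/3880 = 0.005086.
Step 4 — Bandwidth: Δω = ω₀/Q = 3.495e+05 rad/s; BW = Δω/(2π) = 5.563e+04 Hz.

(a) f₀ = 283 Hz  (b) Q = 0.005086  (c) BW = 5.563e+04 Hz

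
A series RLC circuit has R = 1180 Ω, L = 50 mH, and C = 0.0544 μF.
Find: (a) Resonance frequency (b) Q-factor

Step 1 — Resonance condition Im(Z)=0 gives ω₀ = 1/√(LC).
Step 2 — ω₀ = 1/√(0.05·5.44e-08) = 1.917e+04 rad/s.
Step 3 — f₀ = ω₀/(2π) = 3052 Hz.
Step 4 — Series Q: Q = ω₀L/R = 1.917e+04·0.05/1180 = 0.8125.

(a) f₀ = 3052 Hz  (b) Q = 0.8125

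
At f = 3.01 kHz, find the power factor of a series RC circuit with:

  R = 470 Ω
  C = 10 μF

Step 1 — Angular frequency: ω = 2π·f = 2π·3010 = 1.891e+04 rad/s.
Step 2 — Component impedances:
  R: Z = R = 470 Ω
  C: Z = 1/(jωC) = -j/(ω·C) = 0 - j5.288 Ω
Step 3 — Series combination: Z_total = R + C = 470 - j5.288 Ω = 470∠-0.6° Ω.
Step 4 — Power factor: PF = cos(φ) = Re(Z)/|Z| = 470/470.03 = 0.9999.
Step 5 — Type: Im(Z) = -5.288 ⇒ leading (phase φ = -0.6°).

PF = 0.9999 (leading, φ = -0.6°)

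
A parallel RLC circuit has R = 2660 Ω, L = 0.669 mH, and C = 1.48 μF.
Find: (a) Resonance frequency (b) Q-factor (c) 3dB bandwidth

Step 1 — Resonance: ω₀ = 1/√(LC) = 1/√(0.000669·1.48e-06) = 3.178e+04 rad/s.
Step 2 — f₀ = ω₀/(2π) = 5058 Hz.
Step 3 — Parallel Q: Q = R/(ω₀L) = 2660/(3.178e+04·0.000669) = 125.1.
Step 4 — Bandwidth: Δω = ω₀/Q = 254 rad/s; BW = Δω/(2π) = 40.43 Hz.

(a) f₀ = 5058 Hz  (b) Q = 125.1  (c) BW = 40.43 Hz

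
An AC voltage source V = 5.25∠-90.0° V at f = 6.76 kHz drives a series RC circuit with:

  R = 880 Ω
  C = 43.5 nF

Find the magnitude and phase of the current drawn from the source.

Step 1 — Angular frequency: ω = 2π·f = 2π·6760 = 4.247e+04 rad/s.
Step 2 — Component impedances:
  R: Z = R = 880 Ω
  C: Z = 1/(jωC) = -j/(ω·C) = 0 - j541.2 Ω
Step 3 — Series combination: Z_total = R + C = 880 - j541.2 Ω = 1033∠-31.6° Ω.
Step 4 — Source phasor: V = 5.25∠-90.0° V = 0 - j5.25 V.
Step 5 — Ohm's law: I = V / Z_total = (0 - j5.25) / (880 - j541.2) = 0.002662 - j0.004329 A.
Step 6 — Convert to polar: |I| = 0.005082 A, ∠I = -58.4°.

I = 0.005082∠-58.4° A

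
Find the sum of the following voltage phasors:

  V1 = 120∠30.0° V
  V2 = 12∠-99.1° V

Step 1 — Convert each phasor to rectangular form:
  V1 = 120·(cos(30.0°) + j·sin(30.0°)) = 103.9 + j60 V
  V2 = 12·(cos(-99.1°) + j·sin(-99.1°)) = -1.898 - j11.85 V
Step 2 — Sum components: V_total = 102 + j48.15 V.
Step 3 — Convert to polar: |V_total| = 112.8 V, ∠V_total = 25.3°.

V_total = 112.8∠25.3° V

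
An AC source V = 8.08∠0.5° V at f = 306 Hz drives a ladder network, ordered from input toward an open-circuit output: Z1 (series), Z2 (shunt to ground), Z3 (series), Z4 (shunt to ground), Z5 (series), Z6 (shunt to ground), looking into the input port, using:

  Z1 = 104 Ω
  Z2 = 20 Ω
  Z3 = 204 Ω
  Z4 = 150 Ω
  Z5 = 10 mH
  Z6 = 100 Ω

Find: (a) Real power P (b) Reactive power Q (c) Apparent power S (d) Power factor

Step 1 — Angular frequency: ω = 2π·f = 2π·306 = 1923 rad/s.
Step 2 — Component impedances:
  Z1: Z = R = 104 Ω
  Z2: Z = R = 20 Ω
  Z3: Z = R = 204 Ω
  Z4: Z = R = 150 Ω
  Z5: Z = jωL = j·1923·0.01 = 0 + j19.23 Ω
  Z6: Z = R = 100 Ω
Step 3 — Ladder network (open output): work backward from the far end, alternating series and parallel combinations. Z_in = 122.6 + j0.03398 Ω = 122.6∠0.0° Ω.
Step 4 — Source phasor: V = 8.08∠0.5° V = 8.08 + j0.07051 V.
Step 5 — Current: I = V / Z = 0.06591 + j0.0005569 A = 0.06591∠0.5° A.
Step 6 — Complex power: S = V·I* = 0.5325 + j0.0001476 VA.
Step 7 — Real power: P = Re(S) = 0.5325 W.
Step 8 — Reactive power: Q = Im(S) = 0.0001476 VAR.
Step 9 — Apparent power: |S| = 0.5325 VA.
Step 10 — Power factor: PF = P/|S| = 1 (lagging).

(a) P = 0.5325 W  (b) Q = 0.0001476 VAR  (c) S = 0.5325 VA  (d) PF = 1 (lagging)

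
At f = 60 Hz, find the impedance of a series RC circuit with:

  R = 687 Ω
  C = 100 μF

Step 1 — Angular frequency: ω = 2π·f = 2π·60 = 377 rad/s.
Step 2 — Component impedances:
  R: Z = R = 687 Ω
  C: Z = 1/(jωC) = -j/(ω·C) = 0 - j26.53 Ω
Step 3 — Series combination: Z_total = R + C = 687 - j26.53 Ω = 687.5∠-2.2° Ω.

Z = 687 - j26.53 Ω = 687.5∠-2.2° Ω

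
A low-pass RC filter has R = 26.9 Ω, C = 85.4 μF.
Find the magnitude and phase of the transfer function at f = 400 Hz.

Step 1 — Angular frequency: ω = 2π·400 = 2513 rad/s.
Step 2 — Transfer function: H(jω) = 1/(1 + jωRC).
Step 3 — Denominator: 1 + jωRC = 1 + j·2513·26.9·8.54e-05 = 1 + j5.774.
Step 4 — H = 0.02912 - j0.1682.
Step 5 — Magnitude: |H| = 0.1707 (-15.4 dB); phase: φ = -80.2°.

|H| = 0.1707 (-15.4 dB), φ = -80.2°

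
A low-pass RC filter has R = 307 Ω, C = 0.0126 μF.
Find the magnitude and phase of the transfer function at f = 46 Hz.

Step 1 — Angular frequency: ω = 2π·46 = 289 rad/s.
Step 2 — Transfer function: H(jω) = 1/(1 + jωRC).
Step 3 — Denominator: 1 + jωRC = 1 + j·289·307·1.26e-08 = 1 + j0.001118.
Step 4 — H = 1 - j0.001118.
Step 5 — Magnitude: |H| = 1 (-0.0 dB); phase: φ = -0.1°.

|H| = 1 (-0.0 dB), φ = -0.1°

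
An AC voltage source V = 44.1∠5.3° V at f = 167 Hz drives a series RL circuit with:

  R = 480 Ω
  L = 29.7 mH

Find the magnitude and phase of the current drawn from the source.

Step 1 — Angular frequency: ω = 2π·f = 2π·167 = 1049 rad/s.
Step 2 — Component impedances:
  R: Z = R = 480 Ω
  L: Z = jωL = j·1049·0.0297 = 0 + j31.16 Ω
Step 3 — Series combination: Z_total = R + L = 480 + j31.16 Ω = 481∠3.7° Ω.
Step 4 — Source phasor: V = 44.1∠5.3° V = 43.91 + j4.074 V.
Step 5 — Ohm's law: I = V / Z_total = (43.91 + j4.074) / (480 + j31.16) = 0.09165 + j0.002536 A.
Step 6 — Convert to polar: |I| = 0.09168 A, ∠I = 1.6°.

I = 0.09168∠1.6° A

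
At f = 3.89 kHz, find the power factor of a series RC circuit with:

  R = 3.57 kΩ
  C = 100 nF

Step 1 — Angular frequency: ω = 2π·f = 2π·3890 = 2.444e+04 rad/s.
Step 2 — Component impedances:
  R: Z = R = 3570 Ω
  C: Z = 1/(jωC) = -j/(ω·C) = 0 - j409.1 Ω
Step 3 — Series combination: Z_total = R + C = 3570 - j409.1 Ω = 3593∠-6.5° Ω.
Step 4 — Power factor: PF = cos(φ) = Re(Z)/|Z| = 3570/3593.4 = 0.9935.
Step 5 — Type: Im(Z) = -409.1 ⇒ leading (phase φ = -6.5°).

PF = 0.9935 (leading, φ = -6.5°)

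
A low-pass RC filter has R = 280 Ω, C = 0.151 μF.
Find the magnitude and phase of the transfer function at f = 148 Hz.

Step 1 — Angular frequency: ω = 2π·148 = 929.9 rad/s.
Step 2 — Transfer function: H(jω) = 1/(1 + jωRC).
Step 3 — Denominator: 1 + jωRC = 1 + j·929.9·280·1.51e-07 = 1 + j0.03932.
Step 4 — H = 0.9985 - j0.03926.
Step 5 — Magnitude: |H| = 0.9992 (-0.0 dB); phase: φ = -2.3°.

|H| = 0.9992 (-0.0 dB), φ = -2.3°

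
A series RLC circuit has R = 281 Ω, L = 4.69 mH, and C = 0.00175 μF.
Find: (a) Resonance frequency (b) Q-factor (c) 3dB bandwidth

Step 1 — Resonance: ω₀ = 1/√(LC) = 1/√(0.00469·1.75e-09) = 3.491e+05 rad/s.
Step 2 — f₀ = ω₀/(2π) = 5.555e+04 Hz.
Step 3 — Series Q: Q = ω₀L/R = 3.491e+05·0.00469/281 = 5.826.
Step 4 — Bandwidth: Δω = ω₀/Q = 5.991e+04 rad/s; BW = Δω/(2π) = 9536 Hz.

(a) f₀ = 5.555e+04 Hz  (b) Q = 5.826  (c) BW = 9536 Hz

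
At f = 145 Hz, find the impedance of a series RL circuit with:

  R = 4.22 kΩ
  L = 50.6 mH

Step 1 — Angular frequency: ω = 2π·f = 2π·145 = 911.1 rad/s.
Step 2 — Component impedances:
  R: Z = R = 4220 Ω
  L: Z = jωL = j·911.1·0.0506 = 0 + j46.1 Ω
Step 3 — Series combination: Z_total = R + L = 4220 + j46.1 Ω = 4220∠0.6° Ω.

Z = 4220 + j46.1 Ω = 4220∠0.6° Ω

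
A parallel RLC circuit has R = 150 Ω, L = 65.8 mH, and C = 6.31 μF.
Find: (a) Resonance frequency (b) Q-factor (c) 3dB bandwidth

Step 1 — Resonance: ω₀ = 1/√(LC) = 1/√(0.0658·6.31e-06) = 1552 rad/s.
Step 2 — f₀ = ω₀/(2π) = 247 Hz.
Step 3 — Parallel Q: Q = R/(ω₀L) = 150/(1552·0.0658) = 1.469.
Step 4 — Bandwidth: Δω = ω₀/Q = 1057 rad/s; BW = Δω/(2π) = 168.2 Hz.

(a) f₀ = 247 Hz  (b) Q = 1.469  (c) BW = 168.2 Hz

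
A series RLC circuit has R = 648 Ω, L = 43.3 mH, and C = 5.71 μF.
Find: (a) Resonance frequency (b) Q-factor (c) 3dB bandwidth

Step 1 — Resonance: ω₀ = 1/√(LC) = 1/√(0.0433·5.71e-06) = 2011 rad/s.
Step 2 — f₀ = ω₀/(2π) = 320.1 Hz.
Step 3 — Series Q: Q = ω₀L/R = 2011·0.0433/648 = 0.1344.
Step 4 — Bandwidth: Δω = ω₀/Q = 1.497e+04 rad/s; BW = Δω/(2π) = 2382 Hz.

(a) f₀ = 320.1 Hz  (b) Q = 0.1344  (c) BW = 2382 Hz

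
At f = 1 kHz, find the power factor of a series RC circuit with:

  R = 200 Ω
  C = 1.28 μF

Step 1 — Angular frequency: ω = 2π·f = 2π·1000 = 6283 rad/s.
Step 2 — Component impedances:
  R: Z = R = 200 Ω
  C: Z = 1/(jωC) = -j/(ω·C) = 0 - j124.3 Ω
Step 3 — Series combination: Z_total = R + C = 200 - j124.3 Ω = 235.5∠-31.9° Ω.
Step 4 — Power factor: PF = cos(φ) = Re(Z)/|Z| = 200/235.5 = 0.8493.
Step 5 — Type: Im(Z) = -124.3 ⇒ leading (phase φ = -31.9°).

PF = 0.8493 (leading, φ = -31.9°)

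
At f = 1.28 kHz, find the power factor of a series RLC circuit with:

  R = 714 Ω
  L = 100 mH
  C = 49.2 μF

Step 1 — Angular frequency: ω = 2π·f = 2π·1280 = 8042 rad/s.
Step 2 — Component impedances:
  R: Z = R = 714 Ω
  L: Z = jωL = j·8042·0.1 = 0 + j804.2 Ω
  C: Z = 1/(jωC) = -j/(ω·C) = 0 - j2.527 Ω
Step 3 — Series combination: Z_total = R + L + C = 714 + j801.7 Ω = 1074∠48.3° Ω.
Step 4 — Power factor: PF = cos(φ) = Re(Z)/|Z| = 714/1073.6 = 0.6651.
Step 5 — Type: Im(Z) = 801.7 ⇒ lagging (phase φ = 48.3°).

PF = 0.6651 (lagging, φ = 48.3°)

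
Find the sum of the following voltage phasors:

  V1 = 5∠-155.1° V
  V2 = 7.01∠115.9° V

Step 1 — Convert each phasor to rectangular form:
  V1 = 5·(cos(-155.1°) + j·sin(-155.1°)) = -4.535 - j2.105 V
  V2 = 7.01·(cos(115.9°) + j·sin(115.9°)) = -3.062 + j6.306 V
Step 2 — Sum components: V_total = -7.597 + j4.201 V.
Step 3 — Convert to polar: |V_total| = 8.681 V, ∠V_total = 151.1°.

V_total = 8.681∠151.1° V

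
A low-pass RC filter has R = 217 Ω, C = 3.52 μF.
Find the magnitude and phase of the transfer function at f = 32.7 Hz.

Step 1 — Angular frequency: ω = 2π·32.7 = 205.5 rad/s.
Step 2 — Transfer function: H(jω) = 1/(1 + jωRC).
Step 3 — Denominator: 1 + jωRC = 1 + j·205.5·217·3.52e-06 = 1 + j0.1569.
Step 4 — H = 0.976 - j0.1532.
Step 5 — Magnitude: |H| = 0.9879 (-0.1 dB); phase: φ = -8.9°.

|H| = 0.9879 (-0.1 dB), φ = -8.9°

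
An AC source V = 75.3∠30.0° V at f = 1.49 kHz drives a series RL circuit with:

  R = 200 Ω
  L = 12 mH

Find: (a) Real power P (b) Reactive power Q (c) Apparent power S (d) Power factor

Step 1 — Angular frequency: ω = 2π·f = 2π·1490 = 9362 rad/s.
Step 2 — Component impedances:
  R: Z = R = 200 Ω
  L: Z = jωL = j·9362·0.012 = 0 + j112.3 Ω
Step 3 — Series combination: Z_total = R + L = 200 + j112.3 Ω = 229.4∠29.3° Ω.
Step 4 — Source phasor: V = 75.3∠30.0° V = 65.21 + j37.65 V.
Step 5 — Current: I = V / Z = 0.3282 + j0.003875 A = 0.3283∠0.7° A.
Step 6 — Complex power: S = V·I* = 21.55 + j12.11 VA.
Step 7 — Real power: P = Re(S) = 21.55 W.
Step 8 — Reactive power: Q = Im(S) = 12.11 VAR.
Step 9 — Apparent power: |S| = 24.72 VA.
Step 10 — Power factor: PF = P/|S| = 0.8719 (lagging).

(a) P = 21.55 W  (b) Q = 12.11 VAR  (c) S = 24.72 VA  (d) PF = 0.8719 (lagging)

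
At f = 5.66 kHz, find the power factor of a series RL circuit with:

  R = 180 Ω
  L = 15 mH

Step 1 — Angular frequency: ω = 2π·f = 2π·5660 = 3.556e+04 rad/s.
Step 2 — Component impedances:
  R: Z = R = 180 Ω
  L: Z = jωL = j·3.556e+04·0.015 = 0 + j533.4 Ω
Step 3 — Series combination: Z_total = R + L = 180 + j533.4 Ω = 563∠71.4° Ω.
Step 4 — Power factor: PF = cos(φ) = Re(Z)/|Z| = 180/563 = 0.3197.
Step 5 — Type: Im(Z) = 533.4 ⇒ lagging (phase φ = 71.4°).

PF = 0.3197 (lagging, φ = 71.4°)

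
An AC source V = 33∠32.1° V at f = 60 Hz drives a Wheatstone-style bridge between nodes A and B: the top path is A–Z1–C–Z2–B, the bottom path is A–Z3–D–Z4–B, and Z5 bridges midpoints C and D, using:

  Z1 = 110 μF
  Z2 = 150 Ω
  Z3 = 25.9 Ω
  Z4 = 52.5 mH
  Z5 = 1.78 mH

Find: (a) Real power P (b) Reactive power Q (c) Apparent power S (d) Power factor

Step 1 — Angular frequency: ω = 2π·f = 2π·60 = 377 rad/s.
Step 2 — Component impedances:
  Z1: Z = 1/(jωC) = -j/(ω·C) = 0 - j24.11 Ω
  Z2: Z = R = 150 Ω
  Z3: Z = R = 25.9 Ω
  Z4: Z = jωL = j·377·0.0525 = 0 + j19.79 Ω
  Z5: Z = jωL = j·377·0.00178 = 0 + j0.671 Ω
Step 3 — Bridge requires nodal analysis (the Z5 bridge couples midpoints C and D, so the two paths cannot be reduced to a simple series/parallel combination). Setting node B to ground and injecting 1 A at node A, the 3-node admittance system at A, C, D solves to V_A = Z_AB = 14.34 + j6.631 Ω = 15.79∠24.8° Ω.
Step 4 — Source phasor: V = 33∠32.1° V = 27.96 + j17.54 V.
Step 5 — Current: I = V / Z = 2.073 + j0.2646 A = 2.089∠7.3° A.
Step 6 — Complex power: S = V·I* = 62.58 + j28.95 VA.
Step 7 — Real power: P = Re(S) = 62.58 W.
Step 8 — Reactive power: Q = Im(S) = 28.95 VAR.
Step 9 — Apparent power: |S| = 68.95 VA.
Step 10 — Power factor: PF = P/|S| = 0.9076 (lagging).

(a) P = 62.58 W  (b) Q = 28.95 VAR  (c) S = 68.95 VA  (d) PF = 0.9076 (lagging)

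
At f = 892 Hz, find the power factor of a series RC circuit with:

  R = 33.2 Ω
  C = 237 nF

Step 1 — Angular frequency: ω = 2π·f = 2π·892 = 5605 rad/s.
Step 2 — Component impedances:
  R: Z = R = 33.2 Ω
  C: Z = 1/(jωC) = -j/(ω·C) = 0 - j752.8 Ω
Step 3 — Series combination: Z_total = R + C = 33.2 - j752.8 Ω = 753.6∠-87.5° Ω.
Step 4 — Power factor: PF = cos(φ) = Re(Z)/|Z| = 33.2/753.6 = 0.04406.
Step 5 — Type: Im(Z) = -752.8 ⇒ leading (phase φ = -87.5°).

PF = 0.04406 (leading, φ = -87.5°)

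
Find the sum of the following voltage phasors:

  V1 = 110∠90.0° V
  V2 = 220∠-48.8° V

Step 1 — Convert each phasor to rectangular form:
  V1 = 110·(cos(90.0°) + j·sin(90.0°)) = 0 + j110 V
  V2 = 220·(cos(-48.8°) + j·sin(-48.8°)) = 144.9 - j165.5 V
Step 2 — Sum components: V_total = 144.9 - j55.53 V.
Step 3 — Convert to polar: |V_total| = 155.2 V, ∠V_total = -21.0°.

V_total = 155.2∠-21.0° V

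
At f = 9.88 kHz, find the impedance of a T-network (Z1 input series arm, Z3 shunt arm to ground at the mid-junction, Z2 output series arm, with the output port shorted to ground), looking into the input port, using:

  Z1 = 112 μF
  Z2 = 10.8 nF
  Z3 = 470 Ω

Step 1 — Angular frequency: ω = 2π·f = 2π·9880 = 6.208e+04 rad/s.
Step 2 — Component impedances:
  Z1: Z = 1/(jωC) = -j/(ω·C) = 0 - j0.1438 Ω
  Z2: Z = 1/(jωC) = -j/(ω·C) = 0 - j1492 Ω
  Z3: Z = R = 470 Ω
Step 3 — With the output port shorted to ground, the output series arm Z2 runs from the junction to ground; the shunt arm Z3 also runs from the junction to ground. They appear in parallel: Z3 || Z2 = 427.5 - j134.7 Ω.
Step 4 — Series with input arm Z1: Z_in = Z1 + (Z3 || Z2) = 427.5 - j134.9 Ω = 448.3∠-17.5° Ω.

Z = 427.5 - j134.9 Ω = 448.3∠-17.5° Ω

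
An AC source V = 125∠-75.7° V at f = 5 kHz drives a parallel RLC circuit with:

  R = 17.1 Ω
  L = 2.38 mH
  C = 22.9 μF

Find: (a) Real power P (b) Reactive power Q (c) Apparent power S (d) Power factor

Step 1 — Angular frequency: ω = 2π·f = 2π·5000 = 3.142e+04 rad/s.
Step 2 — Component impedances:
  R: Z = R = 17.1 Ω
  L: Z = jωL = j·3.142e+04·0.00238 = 0 + j74.77 Ω
  C: Z = 1/(jωC) = -j/(ω·C) = 0 - j1.39 Ω
Step 3 — Parallel combination: 1/Z_total = 1/R + 1/L + 1/C; Z_total = 0.1165 - j1.407 Ω = 1.411∠-85.3° Ω.
Step 4 — Source phasor: V = 125∠-75.7° V = 30.87 - j121.1 V.
Step 5 — Current: I = V / Z = 87.33 + j14.72 A = 88.56∠9.6° A.
Step 6 — Complex power: S = V·I* = 913.7 - j1.103e+04 VA.
Step 7 — Real power: P = Re(S) = 913.7 W.
Step 8 — Reactive power: Q = Im(S) = -1.103e+04 VAR.
Step 9 — Apparent power: |S| = 1.107e+04 VA.
Step 10 — Power factor: PF = P/|S| = 0.08254 (leading).

(a) P = 913.7 W  (b) Q = -1.103e+04 VAR  (c) S = 1.107e+04 VA  (d) PF = 0.08254 (leading)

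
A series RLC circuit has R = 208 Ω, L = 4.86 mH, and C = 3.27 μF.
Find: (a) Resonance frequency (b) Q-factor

Step 1 — Resonance condition Im(Z)=0 gives ω₀ = 1/√(LC).
Step 2 — ω₀ = 1/√(0.00486·3.27e-06) = 7932 rad/s.
Step 3 — f₀ = ω₀/(2π) = 1262 Hz.
Step 4 — Series Q: Q = ω₀L/R = 7932·0.00486/208 = 0.1853.

(a) f₀ = 1262 Hz  (b) Q = 0.1853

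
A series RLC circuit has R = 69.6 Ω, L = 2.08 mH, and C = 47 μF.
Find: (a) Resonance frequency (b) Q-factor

Step 1 — Resonance condition Im(Z)=0 gives ω₀ = 1/√(LC).
Step 2 — ω₀ = 1/√(0.00208·4.7e-05) = 3198 rad/s.
Step 3 — f₀ = ω₀/(2π) = 509 Hz.
Step 4 — Series Q: Q = ω₀L/R = 3198·0.00208/69.6 = 0.09558.

(a) f₀ = 509 Hz  (b) Q = 0.09558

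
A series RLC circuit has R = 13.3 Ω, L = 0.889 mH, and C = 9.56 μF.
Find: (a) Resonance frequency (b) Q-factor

Step 1 — Resonance condition Im(Z)=0 gives ω₀ = 1/√(LC).
Step 2 — ω₀ = 1/√(0.000889·9.56e-06) = 1.085e+04 rad/s.
Step 3 — f₀ = ω₀/(2π) = 1726 Hz.
Step 4 — Series Q: Q = ω₀L/R = 1.085e+04·0.000889/13.3 = 0.7251.

(a) f₀ = 1726 Hz  (b) Q = 0.7251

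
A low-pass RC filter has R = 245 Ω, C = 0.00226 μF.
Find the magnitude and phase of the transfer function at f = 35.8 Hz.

Step 1 — Angular frequency: ω = 2π·35.8 = 224.9 rad/s.
Step 2 — Transfer function: H(jω) = 1/(1 + jωRC).
Step 3 — Denominator: 1 + jωRC = 1 + j·224.9·245·2.26e-09 = 1 + j0.0001245.
Step 4 — H = 1 - j0.0001245.
Step 5 — Magnitude: |H| = 1 (-0.0 dB); phase: φ = -0.0°.

|H| = 1 (-0.0 dB), φ = -0.0°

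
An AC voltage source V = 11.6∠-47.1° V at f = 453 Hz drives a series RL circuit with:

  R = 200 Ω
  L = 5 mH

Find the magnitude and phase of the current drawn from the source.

Step 1 — Angular frequency: ω = 2π·f = 2π·453 = 2846 rad/s.
Step 2 — Component impedances:
  R: Z = R = 200 Ω
  L: Z = jωL = j·2846·0.005 = 0 + j14.23 Ω
Step 3 — Series combination: Z_total = R + L = 200 + j14.23 Ω = 200.5∠4.1° Ω.
Step 4 — Source phasor: V = 11.6∠-47.1° V = 7.896 - j8.497 V.
Step 5 — Ohm's law: I = V / Z_total = (7.896 - j8.497) / (200 + j14.23) = 0.03627 - j0.04507 A.
Step 6 — Convert to polar: |I| = 0.05785 A, ∠I = -51.2°.

I = 0.05785∠-51.2° A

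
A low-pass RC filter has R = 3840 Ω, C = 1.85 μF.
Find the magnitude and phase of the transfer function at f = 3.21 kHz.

Step 1 — Angular frequency: ω = 2π·3210 = 2.017e+04 rad/s.
Step 2 — Transfer function: H(jω) = 1/(1 + jωRC).
Step 3 — Denominator: 1 + jωRC = 1 + j·2.017e+04·3840·1.85e-06 = 1 + j143.3.
Step 4 — H = 4.871e-05 - j0.006979.
Step 5 — Magnitude: |H| = 0.006979 (-43.1 dB); phase: φ = -89.6°.

|H| = 0.006979 (-43.1 dB), φ = -89.6°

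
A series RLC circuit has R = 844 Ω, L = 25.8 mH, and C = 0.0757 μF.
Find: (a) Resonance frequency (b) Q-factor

Step 1 — Resonance condition Im(Z)=0 gives ω₀ = 1/√(LC).
Step 2 — ω₀ = 1/√(0.0258·7.57e-08) = 2.263e+04 rad/s.
Step 3 — f₀ = ω₀/(2π) = 3601 Hz.
Step 4 — Series Q: Q = ω₀L/R = 2.263e+04·0.0258/844 = 0.6917.

(a) f₀ = 3601 Hz  (b) Q = 0.6917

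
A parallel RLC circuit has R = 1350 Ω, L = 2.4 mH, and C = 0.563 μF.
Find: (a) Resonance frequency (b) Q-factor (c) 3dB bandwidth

Step 1 — Resonance: ω₀ = 1/√(LC) = 1/√(0.0024·5.63e-07) = 2.72e+04 rad/s.
Step 2 — f₀ = ω₀/(2π) = 4330 Hz.
Step 3 — Parallel Q: Q = R/(ω₀L) = 1350/(2.72e+04·0.0024) = 20.68.
Step 4 — Bandwidth: Δω = ω₀/Q = 1316 rad/s; BW = Δω/(2π) = 209.4 Hz.

(a) f₀ = 4330 Hz  (b) Q = 20.68  (c) BW = 209.4 Hz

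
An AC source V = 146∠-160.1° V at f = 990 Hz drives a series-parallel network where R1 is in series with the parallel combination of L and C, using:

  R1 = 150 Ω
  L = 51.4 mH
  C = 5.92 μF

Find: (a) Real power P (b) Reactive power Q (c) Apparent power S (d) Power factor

Step 1 — Angular frequency: ω = 2π·f = 2π·990 = 6220 rad/s.
Step 2 — Component impedances:
  R1: Z = R = 150 Ω
  L: Z = jωL = j·6220·0.0514 = 0 + j319.7 Ω
  C: Z = 1/(jωC) = -j/(ω·C) = 0 - j27.16 Ω
Step 3 — Parallel branch: L || C = 1/(1/L + 1/C) = 0 - j29.68 Ω.
Step 4 — Series with R1: Z_total = R1 + (L || C) = 150 - j29.68 Ω = 152.9∠-11.2° Ω.
Step 5 — Source phasor: V = 146∠-160.1° V = -137.3 - j49.7 V.
Step 6 — Current: I = V / Z = -0.8177 - j0.4931 A = 0.9548∠-148.9° A.
Step 7 — Complex power: S = V·I* = 136.8 - j27.06 VA.
Step 8 — Real power: P = Re(S) = 136.8 W.
Step 9 — Reactive power: Q = Im(S) = -27.06 VAR.
Step 10 — Apparent power: |S| = 139.4 VA.
Step 11 — Power factor: PF = P/|S| = 0.981 (leading).

(a) P = 136.8 W  (b) Q = -27.06 VAR  (c) S = 139.4 VA  (d) PF = 0.981 (leading)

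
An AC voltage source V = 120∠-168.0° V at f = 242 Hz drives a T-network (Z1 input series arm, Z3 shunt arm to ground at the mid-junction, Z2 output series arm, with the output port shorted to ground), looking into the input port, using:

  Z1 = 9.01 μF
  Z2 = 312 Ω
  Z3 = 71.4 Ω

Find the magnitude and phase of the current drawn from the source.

Step 1 — Angular frequency: ω = 2π·f = 2π·242 = 1521 rad/s.
Step 2 — Component impedances:
  Z1: Z = 1/(jωC) = -j/(ω·C) = 0 - j72.99 Ω
  Z2: Z = R = 312 Ω
  Z3: Z = R = 71.4 Ω
Step 3 — With the output port shorted to ground, the output series arm Z2 runs from the junction to ground; the shunt arm Z3 also runs from the junction to ground. They appear in parallel: Z3 || Z2 = 58.1 Ω.
Step 4 — Series with input arm Z1: Z_in = Z1 + (Z3 || Z2) = 58.1 - j72.99 Ω = 93.29∠-51.5° Ω.
Step 5 — Source phasor: V = 120∠-168.0° V = -117.4 - j24.95 V.
Step 6 — Ohm's law: I = V / Z_total = (-117.4 - j24.95) / (58.1 - j72.99) = -0.5743 - j1.151 A.
Step 7 — Convert to polar: |I| = 1.286 A, ∠I = -116.5°.

I = 1.286∠-116.5° A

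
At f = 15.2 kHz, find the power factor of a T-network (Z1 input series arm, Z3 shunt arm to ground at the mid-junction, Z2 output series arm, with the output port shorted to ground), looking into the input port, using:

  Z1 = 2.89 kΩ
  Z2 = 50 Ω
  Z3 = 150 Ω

Step 1 — Angular frequency: ω = 2π·f = 2π·1.52e+04 = 9.55e+04 rad/s.
Step 2 — Component impedances:
  Z1: Z = R = 2890 Ω
  Z2: Z = R = 50 Ω
  Z3: Z = R = 150 Ω
Step 3 — With the output port shorted to ground, the output series arm Z2 runs from the junction to ground; the shunt arm Z3 also runs from the junction to ground. They appear in parallel: Z3 || Z2 = 37.5 Ω.
Step 4 — Series with input arm Z1: Z_in = Z1 + (Z3 || Z2) = 2928 Ω = 2928∠0.0° Ω.
Step 5 — Power factor: PF = cos(φ) = Re(Z)/|Z| = 2928/2928 = 1.
Step 6 — Type: Im(Z) = 0 ⇒ unity (phase φ = 0.0°).

PF = 1 (unity, φ = 0.0°)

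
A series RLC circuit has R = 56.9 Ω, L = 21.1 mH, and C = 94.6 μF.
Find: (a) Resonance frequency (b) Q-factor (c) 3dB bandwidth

Step 1 — Resonance condition Im(Z)=0 gives ω₀ = 1/√(LC).
Step 2 — ω₀ = 1/√(0.0211·9.46e-05) = 707.8 rad/s.
Step 3 — f₀ = ω₀/(2π) = 112.7 Hz.
Step 4 — Series Q: Q = ω₀L/R = 707.8·0.0211/56.9 = 0.2625.
Step 5 — 3dB bandwidth: Δω = ω₀/Q = 2697 rad/s; BW = Δω/(2π) = 429.2 Hz.

(a) f₀ = 112.7 Hz  (b) Q = 0.2625  (c) BW = 429.2 Hz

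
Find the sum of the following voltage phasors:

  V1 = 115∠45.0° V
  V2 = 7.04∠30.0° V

Step 1 — Convert each phasor to rectangular form:
  V1 = 115·(cos(45.0°) + j·sin(45.0°)) = 81.32 + j81.32 V
  V2 = 7.04·(cos(30.0°) + j·sin(30.0°)) = 6.097 + j3.52 V
Step 2 — Sum components: V_total = 87.41 + j84.84 V.
Step 3 — Convert to polar: |V_total| = 121.8 V, ∠V_total = 44.1°.

V_total = 121.8∠44.1° V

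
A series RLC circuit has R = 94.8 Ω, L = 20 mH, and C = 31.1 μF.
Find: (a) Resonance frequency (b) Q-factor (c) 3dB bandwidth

Step 1 — Resonance condition Im(Z)=0 gives ω₀ = 1/√(LC).
Step 2 — ω₀ = 1/√(0.02·3.11e-05) = 1268 rad/s.
Step 3 — f₀ = ω₀/(2π) = 201.8 Hz.
Step 4 — Series Q: Q = ω₀L/R = 1268·0.02/94.8 = 0.2675.
Step 5 — 3dB bandwidth: Δω = ω₀/Q = 4740 rad/s; BW = Δω/(2π) = 754.4 Hz.

(a) f₀ = 201.8 Hz  (b) Q = 0.2675  (c) BW = 754.4 Hz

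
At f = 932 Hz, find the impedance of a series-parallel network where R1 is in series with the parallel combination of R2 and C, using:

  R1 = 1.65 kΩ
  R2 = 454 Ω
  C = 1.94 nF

Step 1 — Angular frequency: ω = 2π·f = 2π·932 = 5856 rad/s.
Step 2 — Component impedances:
  R1: Z = R = 1650 Ω
  R2: Z = R = 454 Ω
  C: Z = 1/(jωC) = -j/(ω·C) = 0 - j8.802e+04 Ω
Step 3 — Parallel branch: R2 || C = 1/(1/R2 + 1/C) = 454 - j2.342 Ω.
Step 4 — Series with R1: Z_total = R1 + (R2 || C) = 2104 - j2.342 Ω = 2104∠-0.1° Ω.

Z = 2104 - j2.342 Ω = 2104∠-0.1° Ω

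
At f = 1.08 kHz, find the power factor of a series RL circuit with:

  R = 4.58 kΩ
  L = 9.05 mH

Step 1 — Angular frequency: ω = 2π·f = 2π·1080 = 6786 rad/s.
Step 2 — Component impedances:
  R: Z = R = 4580 Ω
  L: Z = jωL = j·6786·0.00905 = 0 + j61.41 Ω
Step 3 — Series combination: Z_total = R + L = 4580 + j61.41 Ω = 4580∠0.8° Ω.
Step 4 — Power factor: PF = cos(φ) = Re(Z)/|Z| = 4580/4580.4 = 0.9999.
Step 5 — Type: Im(Z) = 61.41 ⇒ lagging (phase φ = 0.8°).

PF = 0.9999 (lagging, φ = 0.8°)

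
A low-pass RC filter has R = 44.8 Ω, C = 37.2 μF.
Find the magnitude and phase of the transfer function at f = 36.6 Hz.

Step 1 — Angular frequency: ω = 2π·36.6 = 230 rad/s.
Step 2 — Transfer function: H(jω) = 1/(1 + jωRC).
Step 3 — Denominator: 1 + jωRC = 1 + j·230·44.8·3.72e-05 = 1 + j0.3832.
Step 4 — H = 0.8719 - j0.3342.
Step 5 — Magnitude: |H| = 0.9338 (-0.6 dB); phase: φ = -21.0°.

|H| = 0.9338 (-0.6 dB), φ = -21.0°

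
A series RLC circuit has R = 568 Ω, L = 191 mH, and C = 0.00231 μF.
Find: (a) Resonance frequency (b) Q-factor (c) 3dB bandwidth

Step 1 — Resonance: ω₀ = 1/√(LC) = 1/√(0.191·2.31e-09) = 4.761e+04 rad/s.
Step 2 — f₀ = ω₀/(2π) = 7577 Hz.
Step 3 — Series Q: Q = ω₀L/R = 4.761e+04·0.191/568 = 16.01.
Step 4 — Bandwidth: Δω = ω₀/Q = 2974 rad/s; BW = Δω/(2π) = 473.3 Hz.

(a) f₀ = 7577 Hz  (b) Q = 16.01  (c) BW = 473.3 Hz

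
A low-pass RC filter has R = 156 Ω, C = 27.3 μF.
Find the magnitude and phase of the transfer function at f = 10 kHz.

Step 1 — Angular frequency: ω = 2π·1e+04 = 6.283e+04 rad/s.
Step 2 — Transfer function: H(jω) = 1/(1 + jωRC).
Step 3 — Denominator: 1 + jωRC = 1 + j·6.283e+04·156·2.73e-05 = 1 + j267.6.
Step 4 — H = 1.397e-05 - j0.003737.
Step 5 — Magnitude: |H| = 0.003737 (-48.5 dB); phase: φ = -89.8°.

|H| = 0.003737 (-48.5 dB), φ = -89.8°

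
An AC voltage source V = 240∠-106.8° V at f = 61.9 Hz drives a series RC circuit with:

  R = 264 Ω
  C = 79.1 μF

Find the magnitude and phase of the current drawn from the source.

Step 1 — Angular frequency: ω = 2π·f = 2π·61.9 = 388.9 rad/s.
Step 2 — Component impedances:
  R: Z = R = 264 Ω
  C: Z = 1/(jωC) = -j/(ω·C) = 0 - j32.51 Ω
Step 3 — Series combination: Z_total = R + C = 264 - j32.51 Ω = 266∠-7.0° Ω.
Step 4 — Source phasor: V = 240∠-106.8° V = -69.37 - j229.8 V.
Step 5 — Ohm's law: I = V / Z_total = (-69.37 - j229.8) / (264 - j32.51) = -0.1533 - j0.8892 A.
Step 6 — Convert to polar: |I| = 0.9023 A, ∠I = -99.8°.

I = 0.9023∠-99.8° A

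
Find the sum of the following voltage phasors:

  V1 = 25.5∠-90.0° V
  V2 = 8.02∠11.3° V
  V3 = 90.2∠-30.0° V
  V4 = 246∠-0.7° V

Step 1 — Convert each phasor to rectangular form:
  V1 = 25.5·(cos(-90.0°) + j·sin(-90.0°)) = 0 - j25.5 V
  V2 = 8.02·(cos(11.3°) + j·sin(11.3°)) = 7.865 + j1.571 V
  V3 = 90.2·(cos(-30.0°) + j·sin(-30.0°)) = 78.12 - j45.1 V
  V4 = 246·(cos(-0.7°) + j·sin(-0.7°)) = 246 - j3.005 V
Step 2 — Sum components: V_total = 332 - j72.03 V.
Step 3 — Convert to polar: |V_total| = 339.7 V, ∠V_total = -12.2°.

V_total = 339.7∠-12.2° V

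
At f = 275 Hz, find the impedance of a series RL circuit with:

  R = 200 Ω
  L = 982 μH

Step 1 — Angular frequency: ω = 2π·f = 2π·275 = 1728 rad/s.
Step 2 — Component impedances:
  R: Z = R = 200 Ω
  L: Z = jωL = j·1728·0.000982 = 0 + j1.697 Ω
Step 3 — Series combination: Z_total = R + L = 200 + j1.697 Ω = 200∠0.5° Ω.

Z = 200 + j1.697 Ω = 200∠0.5° Ω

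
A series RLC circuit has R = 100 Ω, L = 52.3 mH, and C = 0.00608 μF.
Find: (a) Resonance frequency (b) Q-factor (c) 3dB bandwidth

Step 1 — Resonance condition Im(Z)=0 gives ω₀ = 1/√(LC).
Step 2 — ω₀ = 1/√(0.0523·6.08e-09) = 5.608e+04 rad/s.
Step 3 — f₀ = ω₀/(2π) = 8925 Hz.
Step 4 — Series Q: Q = ω₀L/R = 5.608e+04·0.0523/100 = 29.33.
Step 5 — 3dB bandwidth: Δω = ω₀/Q = 1912 rad/s; BW = Δω/(2π) = 304.3 Hz.

(a) f₀ = 8925 Hz  (b) Q = 29.33  (c) BW = 304.3 Hz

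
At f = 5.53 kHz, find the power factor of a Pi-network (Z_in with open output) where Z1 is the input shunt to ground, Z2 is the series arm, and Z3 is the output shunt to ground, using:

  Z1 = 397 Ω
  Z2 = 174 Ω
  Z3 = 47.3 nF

Step 1 — Angular frequency: ω = 2π·f = 2π·5530 = 3.475e+04 rad/s.
Step 2 — Component impedances:
  Z1: Z = R = 397 Ω
  Z2: Z = R = 174 Ω
  Z3: Z = 1/(jωC) = -j/(ω·C) = 0 - j608.5 Ω
Step 3 — With open output, the series arm Z2 and the output shunt Z3 appear in series to ground: Z2 + Z3 = 174 - j608.5 Ω.
Step 4 — Parallel with input shunt Z1: Z_in = Z1 || (Z2 + Z3) = 267.7 - j137.7 Ω = 301.1∠-27.2° Ω.
Step 5 — Power factor: PF = cos(φ) = Re(Z)/|Z| = 267.75/301.1 = 0.8892.
Step 6 — Type: Im(Z) = -137.7 ⇒ leading (phase φ = -27.2°).

PF = 0.8892 (leading, φ = -27.2°)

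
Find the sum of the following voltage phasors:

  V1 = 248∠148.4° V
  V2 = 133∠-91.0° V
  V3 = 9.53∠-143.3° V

Step 1 — Convert each phasor to rectangular form:
  V1 = 248·(cos(148.4°) + j·sin(148.4°)) = -211.2 + j129.9 V
  V2 = 133·(cos(-91.0°) + j·sin(-91.0°)) = -2.321 - j133 V
  V3 = 9.53·(cos(-143.3°) + j·sin(-143.3°)) = -7.641 - j5.695 V
Step 2 — Sum components: V_total = -221.2 - j8.727 V.
Step 3 — Convert to polar: |V_total| = 221.4 V, ∠V_total = -177.7°.

V_total = 221.4∠-177.7° V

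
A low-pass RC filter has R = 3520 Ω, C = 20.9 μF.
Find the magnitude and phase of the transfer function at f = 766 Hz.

Step 1 — Angular frequency: ω = 2π·766 = 4813 rad/s.
Step 2 — Transfer function: H(jω) = 1/(1 + jωRC).
Step 3 — Denominator: 1 + jωRC = 1 + j·4813·3520·2.09e-05 = 1 + j354.1.
Step 4 — H = 7.976e-06 - j0.002824.
Step 5 — Magnitude: |H| = 0.002824 (-51.0 dB); phase: φ = -89.8°.

|H| = 0.002824 (-51.0 dB), φ = -89.8°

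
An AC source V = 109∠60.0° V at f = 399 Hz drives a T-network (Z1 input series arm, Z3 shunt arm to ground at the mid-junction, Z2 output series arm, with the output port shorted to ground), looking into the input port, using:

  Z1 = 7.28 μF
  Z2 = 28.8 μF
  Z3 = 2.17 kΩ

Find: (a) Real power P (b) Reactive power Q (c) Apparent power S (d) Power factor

Step 1 — Angular frequency: ω = 2π·f = 2π·399 = 2507 rad/s.
Step 2 — Component impedances:
  Z1: Z = 1/(jωC) = -j/(ω·C) = 0 - j54.79 Ω
  Z2: Z = 1/(jωC) = -j/(ω·C) = 0 - j13.85 Ω
  Z3: Z = R = 2170 Ω
Step 3 — With the output port shorted to ground, the output series arm Z2 runs from the junction to ground; the shunt arm Z3 also runs from the junction to ground. They appear in parallel: Z3 || Z2 = 0.0884 - j13.85 Ω.
Step 4 — Series with input arm Z1: Z_in = Z1 + (Z3 || Z2) = 0.0884 - j68.64 Ω = 68.64∠-89.9° Ω.
Step 5 — Source phasor: V = 109∠60.0° V = 54.5 + j94.4 V.
Step 6 — Current: I = V / Z = -1.374 + j0.7958 A = 1.588∠149.9° A.
Step 7 — Complex power: S = V·I* = 0.2229 - j173.1 VA.
Step 8 — Real power: P = Re(S) = 0.2229 W.
Step 9 — Reactive power: Q = Im(S) = -173.1 VAR.
Step 10 — Apparent power: |S| = 173.1 VA.
Step 11 — Power factor: PF = P/|S| = 0.001288 (leading).

(a) P = 0.2229 W  (b) Q = -173.1 VAR  (c) S = 173.1 VA  (d) PF = 0.001288 (leading)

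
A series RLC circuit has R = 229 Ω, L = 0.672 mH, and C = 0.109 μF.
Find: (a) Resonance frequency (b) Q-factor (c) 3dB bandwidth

Step 1 — Resonance: ω₀ = 1/√(LC) = 1/√(0.000672·1.09e-07) = 1.168e+05 rad/s.
Step 2 — f₀ = ω₀/(2π) = 1.86e+04 Hz.
Step 3 — Series Q: Q = ω₀L/R = 1.168e+05·0.000672/229 = 0.3429.
Step 4 — Bandwidth: Δω = ω₀/Q = 3.408e+05 rad/s; BW = Δω/(2π) = 5.424e+04 Hz.

(a) f₀ = 1.86e+04 Hz  (b) Q = 0.3429  (c) BW = 5.424e+04 Hz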